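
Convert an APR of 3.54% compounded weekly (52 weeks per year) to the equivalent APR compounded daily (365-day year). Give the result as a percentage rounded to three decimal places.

3.539%

EAR = (1 + 0.0354/52)^52 − 1 = 0.036022.
Solve (1 + r/365)^365 = 1.036022: r/365 = 1.036022^(1/365) − 1 = 0.000097, so r = 0.035390 = 3.539%.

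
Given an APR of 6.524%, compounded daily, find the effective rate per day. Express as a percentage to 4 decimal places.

0.0179%

With a nominal annual rate compounded daily, the periodic rate is the nominal rate divided by 365.
i = 0.06524 / 365 = 0.0001787 = 0.0179%.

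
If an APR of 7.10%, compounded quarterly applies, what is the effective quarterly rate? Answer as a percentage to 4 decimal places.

1.7750%

With a nominal annual rate compounded quarterly, the periodic rate is the nominal rate divided by 4.
i = 0.0710 / 4 = 0.0177500 = 1.7750%.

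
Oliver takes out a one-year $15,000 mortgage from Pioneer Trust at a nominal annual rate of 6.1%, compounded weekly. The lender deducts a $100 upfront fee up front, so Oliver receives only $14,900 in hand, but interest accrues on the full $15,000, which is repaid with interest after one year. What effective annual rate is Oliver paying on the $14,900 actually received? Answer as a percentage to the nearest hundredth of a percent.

Amount owed after one year: 15,000 × (1 + 0.061/52)^52 = 15,000 × 1.062861 = $15,942.91.
Effective rate on net proceeds: 15,942.91 / 14,900 − 1 = 0.069994 = 7.00%.

7.00%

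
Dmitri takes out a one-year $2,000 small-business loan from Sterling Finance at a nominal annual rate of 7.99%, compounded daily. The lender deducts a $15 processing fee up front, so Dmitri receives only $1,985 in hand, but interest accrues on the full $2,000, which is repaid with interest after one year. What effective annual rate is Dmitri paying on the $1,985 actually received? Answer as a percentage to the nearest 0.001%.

9.135%

Amount owed after one year: 2,000 × (1 + 0.0799/365)^365 = 2,000 × 1.083169 = $2,166.34.
Effective rate on net proceeds: 2,166.34 / 1,985 − 1 = 0.091354 = 9.135%.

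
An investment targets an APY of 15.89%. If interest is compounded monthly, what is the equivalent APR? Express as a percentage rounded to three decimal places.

14.838%

(1 + r/12)^12 − 1 = 0.1589, so 1 + r/12 = 1.1589^(1/12).
r/12 = 0.012365, so r = 0.148381 = 14.838%.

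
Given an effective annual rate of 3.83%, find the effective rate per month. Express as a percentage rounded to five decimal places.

0.31370%

The per-month rate i satisfies (1 + i)^12 = 1 + 0.0383.
i = 1.0383^(1/12) − 1 = 0.0031370 = 0.31370%.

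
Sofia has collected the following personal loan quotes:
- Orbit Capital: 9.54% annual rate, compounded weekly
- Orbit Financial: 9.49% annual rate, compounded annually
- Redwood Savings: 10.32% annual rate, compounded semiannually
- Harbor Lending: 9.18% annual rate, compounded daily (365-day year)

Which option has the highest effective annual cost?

Orbit Capital: (1 + 0.0954/52)^52 − 1 = 10.000%
Orbit Financial: compounded annually, EAR = 9.490%
Redwood Savings: (1 + 0.1032/2)^2 − 1 = 10.586%
Harbor Lending: (1 + 0.0918/365)^365 − 1 = 9.613%
The highest effective annual rate is Redwood Savings at 10.586%.

Redwood Savings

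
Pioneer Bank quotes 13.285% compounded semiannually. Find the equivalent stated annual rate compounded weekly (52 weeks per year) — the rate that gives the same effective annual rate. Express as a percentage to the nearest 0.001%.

12.878%

EAR = (1 + 0.13285/2)^2 − 1 = 0.137262.
Solve (1 + r/52)^52 = 1.137262: r/52 = 1.137262^(1/52) − 1 = 0.002477, so r = 0.128783 = 12.878%.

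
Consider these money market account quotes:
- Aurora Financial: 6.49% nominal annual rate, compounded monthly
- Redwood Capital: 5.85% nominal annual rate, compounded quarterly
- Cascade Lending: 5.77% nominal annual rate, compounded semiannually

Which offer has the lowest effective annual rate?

Cascade Lending

Aurora Financial: (1 + 0.0649/12)^12 − 1 = 6.687%
Redwood Capital: (1 + 0.0585/4)^4 − 1 = 5.980%
Cascade Lending: (1 + 0.0577/2)^2 − 1 = 5.853%
The lowest effective annual rate is Cascade Lending at 5.853%.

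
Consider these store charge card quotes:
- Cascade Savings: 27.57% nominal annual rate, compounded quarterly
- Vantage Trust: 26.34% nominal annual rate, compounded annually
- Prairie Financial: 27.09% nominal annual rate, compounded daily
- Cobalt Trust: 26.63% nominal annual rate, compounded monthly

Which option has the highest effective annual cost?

Cascade Savings: (1 + 0.2757/4)^4 − 1 = 30.554%
Vantage Trust: compounded annually, EAR = 26.340%
Prairie Financial: (1 + 0.2709/365)^365 − 1 = 31.101%
Cobalt Trust: (1 + 0.2663/12)^12 − 1 = 30.133%
The highest effective annual rate is Prairie Financial at 31.101%.

Prairie Financial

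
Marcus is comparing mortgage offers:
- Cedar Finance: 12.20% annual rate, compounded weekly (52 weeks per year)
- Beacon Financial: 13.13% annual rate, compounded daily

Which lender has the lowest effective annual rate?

Cedar Finance

Cedar Finance: (1 + 0.1220/52)^52 − 1 = 12.959%
Beacon Financial: (1 + 0.1313/365)^365 − 1 = 14.028%
The lowest effective annual rate is Cedar Finance at 12.959%.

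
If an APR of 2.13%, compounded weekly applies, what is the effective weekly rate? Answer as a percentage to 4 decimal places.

With a nominal annual rate compounded weekly, the periodic rate is the nominal rate divided by 52.
i = 0.0213 / 52 = 0.0004096 = 0.0410%.

0.0410%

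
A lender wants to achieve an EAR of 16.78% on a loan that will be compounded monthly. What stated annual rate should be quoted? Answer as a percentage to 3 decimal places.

15.613%

(1 + r/12)^12 − 1 = 0.1678, so 1 + r/12 = 1.1678^(1/12).
r/12 = 0.013011, so r = 0.156129 = 15.613%.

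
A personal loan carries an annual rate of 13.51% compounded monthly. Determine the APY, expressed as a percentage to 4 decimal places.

14.3788%

EAR = (1 + 0.1351/12)^12 − 1.
= (1 + 0.011258)^12 − 1 = 1.143788 − 1 = 14.3788%.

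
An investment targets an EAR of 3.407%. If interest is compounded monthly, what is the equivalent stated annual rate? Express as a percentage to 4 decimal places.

3.3549%

(1 + r/12)^12 − 1 = 0.03407, so 1 + r/12 = 1.03407^(1/12).
r/12 = 0.002796, so r = 0.033549 = 3.3549%.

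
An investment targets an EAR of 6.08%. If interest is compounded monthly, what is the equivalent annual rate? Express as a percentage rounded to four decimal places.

5.9169%

(1 + r/12)^12 − 1 = 0.0608, so 1 + r/12 = 1.0608^(1/12).
r/12 = 0.004931, so r = 0.059169 = 5.9169%.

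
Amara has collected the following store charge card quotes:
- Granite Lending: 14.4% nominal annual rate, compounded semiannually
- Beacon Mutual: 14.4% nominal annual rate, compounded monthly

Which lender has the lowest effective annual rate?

Granite Lending: (1 + 0.144/2)^2 − 1 = 14.918%
Beacon Mutual: (1 + 0.144/12)^12 − 1 = 15.389%
The lowest effective annual rate is Granite Lending at 14.918%.

Granite Lending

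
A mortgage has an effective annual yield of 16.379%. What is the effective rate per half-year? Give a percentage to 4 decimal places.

7.8791%

The per-half-year rate i satisfies (1 + i)^2 = 1 + 0.16379.
i = 1.16379^(1/2) − 1 = 0.0787910 = 7.8791%.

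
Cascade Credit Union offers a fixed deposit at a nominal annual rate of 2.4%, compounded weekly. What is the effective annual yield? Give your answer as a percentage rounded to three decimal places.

EAR = (1 + 0.024/52)^52 − 1.
= 1.024285 − 1 = 2.428%.

2.428%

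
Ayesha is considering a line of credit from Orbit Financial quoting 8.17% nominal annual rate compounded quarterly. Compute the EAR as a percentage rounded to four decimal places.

8.4237%

EAR = (1 + 0.0817/4)^4 − 1.
= 1.084237 − 1 = 8.4237%.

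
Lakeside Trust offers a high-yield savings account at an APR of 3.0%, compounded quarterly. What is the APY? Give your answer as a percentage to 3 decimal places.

EAR = (1 + 0.030/4)^4 − 1.
= (1 + 0.007500)^4 − 1 = 1.030339 − 1 = 3.034%.

3.034%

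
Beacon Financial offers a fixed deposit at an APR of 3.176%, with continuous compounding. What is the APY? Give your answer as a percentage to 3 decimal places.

With continuous compounding, EAR = e^0.03176 − 1.
e^0.03176 = 1.032270, so EAR = 0.032270 = 3.227%.

3.227%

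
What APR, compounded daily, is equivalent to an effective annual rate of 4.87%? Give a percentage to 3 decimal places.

(1 + r/365)^365 − 1 = 0.0487, so 1 + r/365 = 1.0487^(1/365).
r/365 = 0.000130, so r = 0.047554 = 4.755%.

4.755%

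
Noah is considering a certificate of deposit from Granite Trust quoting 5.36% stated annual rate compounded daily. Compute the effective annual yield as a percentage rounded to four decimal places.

5.5058%

EAR = (1 + 0.0536/365)^365 − 1.
= (1 + 0.000147)^365 − 1 = 1.055058 − 1 = 5.5058%.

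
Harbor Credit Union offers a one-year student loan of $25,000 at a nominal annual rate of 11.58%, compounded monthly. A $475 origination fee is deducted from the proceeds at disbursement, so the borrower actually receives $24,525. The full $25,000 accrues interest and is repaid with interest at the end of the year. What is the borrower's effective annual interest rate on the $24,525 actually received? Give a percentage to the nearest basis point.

Amount owed after one year: 25,000 × (1 + 0.1158/12)^12 = 25,000 × 1.122148 = $28,053.70.
Effective rate on net proceeds: 28,053.70 / 24,525 − 1 = 0.143882 = 14.39%.

14.39%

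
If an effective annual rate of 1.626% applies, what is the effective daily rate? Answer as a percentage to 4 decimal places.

0.0044%

The per-day rate i satisfies (1 + i)^365 = 1 + 0.01626.
i = 1.01626^(1/365) − 1 = 0.0000442 = 0.0044%.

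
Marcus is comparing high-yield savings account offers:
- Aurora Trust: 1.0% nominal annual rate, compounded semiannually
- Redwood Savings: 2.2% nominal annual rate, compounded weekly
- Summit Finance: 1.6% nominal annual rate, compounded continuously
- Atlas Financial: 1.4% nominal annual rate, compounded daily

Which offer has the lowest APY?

Aurora Trust: (1 + 0.010/2)^2 − 1 = 1.002%
Redwood Savings: (1 + 0.022/52)^52 − 1 = 2.224%
Summit Finance: e^0.016 − 1 = 1.613%
Atlas Financial: (1 + 0.014/365)^365 − 1 = 1.410%
The lowest effective annual rate is Aurora Trust at 1.002%.

Aurora Trust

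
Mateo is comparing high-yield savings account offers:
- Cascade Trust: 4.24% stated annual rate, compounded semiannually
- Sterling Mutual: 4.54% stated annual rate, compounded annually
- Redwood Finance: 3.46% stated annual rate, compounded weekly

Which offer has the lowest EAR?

Cascade Trust: (1 + 0.0424/2)^2 − 1 = 4.285%
Sterling Mutual: compounded annually, EAR = 4.540%
Redwood Finance: (1 + 0.0346/52)^52 − 1 = 3.519%
The lowest effective annual rate is Redwood Finance at 3.519%.

Redwood Finance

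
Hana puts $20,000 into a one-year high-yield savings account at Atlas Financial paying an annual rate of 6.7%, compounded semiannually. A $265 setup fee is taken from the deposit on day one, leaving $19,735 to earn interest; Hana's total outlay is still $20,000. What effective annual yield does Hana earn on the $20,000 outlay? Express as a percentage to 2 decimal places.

5.40%

Value after one year: 19,735 × (1 + 0.067/2)^2 = 19,735 × 1.068122 = $21,079.39.
Effective yield on the $20,000 outlay: 21,079.39 / 20,000 − 1 = 0.053970 = 5.40%.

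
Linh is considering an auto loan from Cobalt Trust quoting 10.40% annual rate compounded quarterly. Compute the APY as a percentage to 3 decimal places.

10.813%

EAR = (1 + 0.1040/4)^4 − 1.
= (1 + 0.026000)^4 − 1 = 1.108127 − 1 = 10.813%.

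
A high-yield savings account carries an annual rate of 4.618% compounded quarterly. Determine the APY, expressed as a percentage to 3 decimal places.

EAR = (1 + 0.04618/4)^4 − 1.
= (1 + 0.011545)^4 − 1 = 1.046986 − 1 = 4.699%.

4.699%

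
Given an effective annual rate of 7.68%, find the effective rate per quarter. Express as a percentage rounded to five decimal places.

The per-quarter rate i satisfies (1 + i)^4 = 1 + 0.0768.
i = 1.0768^(1/4) − 1 = 0.0186706 = 1.86706%.

1.86706%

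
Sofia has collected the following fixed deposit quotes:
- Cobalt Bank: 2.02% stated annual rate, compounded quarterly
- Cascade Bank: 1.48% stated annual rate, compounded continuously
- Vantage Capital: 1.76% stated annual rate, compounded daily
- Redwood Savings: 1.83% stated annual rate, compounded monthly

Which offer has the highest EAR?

Cobalt Bank

Cobalt Bank: (1 + 0.0202/4)^4 − 1 = 2.035%
Cascade Bank: e^0.0148 − 1 = 1.491%
Vantage Capital: (1 + 0.0176/365)^365 − 1 = 1.776%
Redwood Savings: (1 + 0.0183/12)^12 − 1 = 1.845%
The highest effective annual rate is Cobalt Bank at 2.035%.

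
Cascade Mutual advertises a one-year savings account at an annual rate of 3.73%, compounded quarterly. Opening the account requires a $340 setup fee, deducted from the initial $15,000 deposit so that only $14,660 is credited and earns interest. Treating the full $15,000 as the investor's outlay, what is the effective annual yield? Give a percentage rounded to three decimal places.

1.430%

Value after one year: 14,660 × (1 + 0.0373/4)^4 = 14,660 × 1.037825 = $15,214.51.
Effective yield on the $15,000 outlay: 15,214.51 / 15,000 − 1 = 0.014301 = 1.430%.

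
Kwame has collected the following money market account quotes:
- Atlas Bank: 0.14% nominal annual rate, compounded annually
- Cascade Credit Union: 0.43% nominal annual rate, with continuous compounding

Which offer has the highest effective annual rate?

Atlas Bank: compounded annually, EAR = 0.140%
Cascade Credit Union: e^0.0043 − 1 = 0.431%
The highest effective annual rate is Cascade Credit Union at 0.431%.

Cascade Credit Union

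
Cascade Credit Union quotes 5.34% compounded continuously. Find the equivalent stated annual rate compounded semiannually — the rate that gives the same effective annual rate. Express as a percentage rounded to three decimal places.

5.412%

EAR under continuous compounding: e^0.0534 − 1 = 0.054852.
Solve (1 + r/2)^2 = 1.054852: r/2 = 1.054852^(1/2) − 1 = 0.027060, so r = 0.054119 = 5.412%.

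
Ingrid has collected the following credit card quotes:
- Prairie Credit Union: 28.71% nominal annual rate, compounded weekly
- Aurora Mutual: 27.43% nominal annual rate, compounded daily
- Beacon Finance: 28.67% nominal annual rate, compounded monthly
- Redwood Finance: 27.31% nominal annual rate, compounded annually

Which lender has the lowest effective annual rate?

Redwood Finance

Prairie Credit Union: (1 + 0.2871/52)^52 − 1 = 33.151%
Aurora Mutual: (1 + 0.2743/365)^365 − 1 = 31.547%
Beacon Finance: (1 + 0.2867/12)^12 − 1 = 32.754%
Redwood Finance: compounded annually, EAR = 27.310%
The lowest effective annual rate is Redwood Finance at 27.310%.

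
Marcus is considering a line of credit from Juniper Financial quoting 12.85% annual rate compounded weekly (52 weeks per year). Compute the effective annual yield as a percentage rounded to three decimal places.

EAR = (1 + 0.1285/52)^52 − 1.
= (1 + 0.002471)^52 − 1 = 1.136941 − 1 = 13.694%.

13.694%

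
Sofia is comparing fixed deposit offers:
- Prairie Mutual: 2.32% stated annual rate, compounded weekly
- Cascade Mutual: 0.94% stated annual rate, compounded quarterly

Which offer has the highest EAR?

Prairie Mutual: (1 + 0.0232/52)^52 − 1 = 2.347%
Cascade Mutual: (1 + 0.0094/4)^4 − 1 = 0.943%
The highest effective annual rate is Prairie Mutual at 2.347%.

Prairie Mutual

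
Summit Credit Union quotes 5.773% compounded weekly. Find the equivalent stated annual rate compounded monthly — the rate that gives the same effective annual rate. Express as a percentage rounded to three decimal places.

EAR = (1 + 0.05773/52)^52 − 1 = 0.059395.
Solve (1 + r/12)^12 = 1.059395: r/12 = 1.059395^(1/12) − 1 = 0.004820, so r = 0.057837 = 5.784%.

5.784%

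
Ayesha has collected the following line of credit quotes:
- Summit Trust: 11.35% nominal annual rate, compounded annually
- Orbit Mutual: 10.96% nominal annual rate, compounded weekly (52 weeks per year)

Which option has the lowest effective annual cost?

Summit Trust: compounded annually, EAR = 11.350%
Orbit Mutual: (1 + 0.1096/52)^52 − 1 = 11.570%
The lowest effective annual rate is Summit Trust at 11.350%.

Summit Trust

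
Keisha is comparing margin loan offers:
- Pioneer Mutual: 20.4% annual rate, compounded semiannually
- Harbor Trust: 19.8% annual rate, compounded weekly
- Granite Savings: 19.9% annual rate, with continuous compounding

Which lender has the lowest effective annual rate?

Pioneer Mutual: (1 + 0.204/2)^2 − 1 = 21.440%
Harbor Trust: (1 + 0.198/52)^52 − 1 = 21.850%
Granite Savings: e^0.199 − 1 = 22.018%
The lowest effective annual rate is Pioneer Mutual at 21.440%.

Pioneer Mutual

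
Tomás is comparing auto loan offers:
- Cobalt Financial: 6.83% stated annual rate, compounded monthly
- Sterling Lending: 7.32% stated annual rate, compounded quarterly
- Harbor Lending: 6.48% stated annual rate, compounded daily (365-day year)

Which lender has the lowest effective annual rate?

Cobalt Financial: (1 + 0.0683/12)^12 − 1 = 7.048%
Sterling Lending: (1 + 0.0732/4)^4 − 1 = 7.523%
Harbor Lending: (1 + 0.0648/365)^365 − 1 = 6.694%
The lowest effective annual rate is Harbor Lending at 6.694%.

Harbor Lending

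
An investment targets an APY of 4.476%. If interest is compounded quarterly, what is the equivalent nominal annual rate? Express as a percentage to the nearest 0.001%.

4.403%

(1 + r/4)^4 − 1 = 0.04476, so 1 + r/4 = 1.04476^(1/4).
r/4 = 0.011007, so r = 0.044028 = 4.403%.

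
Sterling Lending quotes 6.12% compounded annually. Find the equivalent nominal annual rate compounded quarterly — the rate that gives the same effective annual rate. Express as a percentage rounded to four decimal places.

Compounded annually, EAR = nominal = 0.061200.
Solve (1 + r/4)^4 = 1.061200: r/4 = 1.061200^(1/4) − 1 = 0.014961, so r = 0.059844 = 5.9844%.

5.9844%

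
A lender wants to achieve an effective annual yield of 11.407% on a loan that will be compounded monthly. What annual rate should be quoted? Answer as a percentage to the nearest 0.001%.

10.851%

(1 + r/12)^12 − 1 = 0.11407, so 1 + r/12 = 1.11407^(1/12).
r/12 = 0.009042, so r = 0.108508 = 10.851%.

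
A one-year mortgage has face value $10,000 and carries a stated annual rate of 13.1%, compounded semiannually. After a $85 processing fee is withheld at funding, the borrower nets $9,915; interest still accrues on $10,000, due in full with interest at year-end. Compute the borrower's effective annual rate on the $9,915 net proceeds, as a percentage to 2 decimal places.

Amount owed after one year: 10,000 × (1 + 0.131/2)^2 = 10,000 × 1.135290 = $11,352.90.
Effective rate on net proceeds: 11,352.90 / 9,915 − 1 = 0.145023 = 14.50%.

14.50%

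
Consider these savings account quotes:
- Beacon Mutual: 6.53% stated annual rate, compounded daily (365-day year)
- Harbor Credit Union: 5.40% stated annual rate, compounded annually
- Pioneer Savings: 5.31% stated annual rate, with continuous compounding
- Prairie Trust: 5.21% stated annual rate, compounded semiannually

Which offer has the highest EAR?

Beacon Mutual: (1 + 0.0653/365)^365 − 1 = 6.747%
Harbor Credit Union: compounded annually, EAR = 5.400%
Pioneer Savings: e^0.0531 − 1 = 5.454%
Prairie Trust: (1 + 0.0521/2)^2 − 1 = 5.278%
The highest effective annual rate is Beacon Mutual at 6.747%.

Beacon Mutual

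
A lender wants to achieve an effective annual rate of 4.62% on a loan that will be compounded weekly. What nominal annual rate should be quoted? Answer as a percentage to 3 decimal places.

4.518%

(1 + r/52)^52 − 1 = 0.0462, so 1 + r/52 = 1.0462^(1/52).
r/52 = 0.000869, so r = 0.045184 = 4.518%.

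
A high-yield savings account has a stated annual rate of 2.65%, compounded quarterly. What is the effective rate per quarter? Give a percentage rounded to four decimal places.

0.6625%

With a nominal annual rate compounded quarterly, the periodic rate is the nominal rate divided by 4.
i = 0.0265 / 4 = 0.0066250 = 0.6625%.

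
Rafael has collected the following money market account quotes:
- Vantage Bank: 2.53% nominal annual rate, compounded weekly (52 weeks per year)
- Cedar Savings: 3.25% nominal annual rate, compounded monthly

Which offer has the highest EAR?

Vantage Bank: (1 + 0.0253/52)^52 − 1 = 2.562%
Cedar Savings: (1 + 0.0325/12)^12 − 1 = 3.299%
The highest effective annual rate is Cedar Savings at 3.299%.

Cedar Savings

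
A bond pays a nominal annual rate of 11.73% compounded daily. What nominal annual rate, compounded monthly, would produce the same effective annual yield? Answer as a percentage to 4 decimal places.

11.7856%

EAR = (1 + 0.1173/365)^365 − 1 = 0.124436.
Solve (1 + r/12)^12 = 1.124436: r/12 = 1.124436^(1/12) − 1 = 0.009821, so r = 0.117856 = 11.7856%.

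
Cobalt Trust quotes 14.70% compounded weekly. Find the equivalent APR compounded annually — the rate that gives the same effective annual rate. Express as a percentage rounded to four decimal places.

15.8114%

EAR = (1 + 0.1470/52)^52 − 1 = 0.158114.
Compounded annually, the equivalent nominal rate is the EAR itself: 15.8114%.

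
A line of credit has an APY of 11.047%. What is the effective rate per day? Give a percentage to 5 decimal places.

The per-day rate i satisfies (1 + i)^365 = 1 + 0.11047.
i = 1.11047^(1/365) − 1 = 0.0002871 = 0.02871%.

0.02871%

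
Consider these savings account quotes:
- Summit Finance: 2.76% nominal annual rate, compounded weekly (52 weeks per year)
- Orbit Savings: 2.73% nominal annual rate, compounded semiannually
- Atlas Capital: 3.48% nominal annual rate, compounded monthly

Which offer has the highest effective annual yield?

Summit Finance: (1 + 0.0276/52)^52 − 1 = 2.798%
Orbit Savings: (1 + 0.0273/2)^2 − 1 = 2.749%
Atlas Capital: (1 + 0.0348/12)^12 − 1 = 3.536%
The highest effective annual rate is Atlas Capital at 3.536%.

Atlas Capital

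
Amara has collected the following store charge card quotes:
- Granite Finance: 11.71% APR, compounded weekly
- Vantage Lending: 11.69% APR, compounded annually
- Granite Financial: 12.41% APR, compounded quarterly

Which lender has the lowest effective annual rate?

Vantage Lending

Granite Finance: (1 + 0.1171/52)^52 − 1 = 12.408%
Vantage Lending: compounded annually, EAR = 11.690%
Granite Financial: (1 + 0.1241/4)^4 − 1 = 13.000%
The lowest effective annual rate is Vantage Lending at 11.690%.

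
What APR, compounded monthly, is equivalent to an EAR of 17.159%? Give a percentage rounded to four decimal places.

15.9411%

(1 + r/12)^12 − 1 = 0.17159, so 1 + r/12 = 1.17159^(1/12).
r/12 = 0.013284, so r = 0.159411 = 15.9411%.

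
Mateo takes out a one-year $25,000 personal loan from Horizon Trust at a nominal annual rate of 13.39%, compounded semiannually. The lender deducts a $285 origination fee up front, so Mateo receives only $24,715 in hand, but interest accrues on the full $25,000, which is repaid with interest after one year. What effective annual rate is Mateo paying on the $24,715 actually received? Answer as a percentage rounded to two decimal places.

Amount owed after one year: 25,000 × (1 + 0.1339/2)^2 = 25,000 × 1.138382 = $28,459.56.
Effective rate on net proceeds: 28,459.56 / 24,715 − 1 = 0.151510 = 15.15%.

15.15%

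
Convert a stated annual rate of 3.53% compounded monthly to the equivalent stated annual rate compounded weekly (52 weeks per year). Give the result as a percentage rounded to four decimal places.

EAR = (1 + 0.0353/12)^12 − 1 = 0.035877.
Solve (1 + r/52)^52 = 1.035877: r/52 = 1.035877^(1/52) − 1 = 0.000678, so r = 0.035260 = 3.5260%.

3.5260%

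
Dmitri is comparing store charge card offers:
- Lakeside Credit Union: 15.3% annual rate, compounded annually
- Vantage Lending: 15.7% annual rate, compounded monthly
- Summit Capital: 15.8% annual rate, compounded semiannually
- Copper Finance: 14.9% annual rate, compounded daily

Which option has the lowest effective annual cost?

Lakeside Credit Union: compounded annually, EAR = 15.300%
Vantage Lending: (1 + 0.157/12)^12 − 1 = 16.880%
Summit Capital: (1 + 0.158/2)^2 − 1 = 16.424%
Copper Finance: (1 + 0.149/365)^365 − 1 = 16.064%
The lowest effective annual rate is Lakeside Credit Union at 15.300%.

Lakeside Credit Union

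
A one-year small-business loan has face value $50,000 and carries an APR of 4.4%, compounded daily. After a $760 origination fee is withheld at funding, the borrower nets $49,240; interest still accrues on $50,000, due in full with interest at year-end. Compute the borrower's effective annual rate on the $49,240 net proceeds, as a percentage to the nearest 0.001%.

Amount owed after one year: 50,000 × (1 + 0.044/365)^365 = 50,000 × 1.044980 = $52,248.98.
Effective rate on net proceeds: 52,248.98 / 49,240 − 1 = 0.061108 = 6.111%.

6.111%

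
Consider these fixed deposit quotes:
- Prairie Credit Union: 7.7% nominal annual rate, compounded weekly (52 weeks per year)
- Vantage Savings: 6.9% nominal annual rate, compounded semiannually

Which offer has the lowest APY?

Vantage Savings

Prairie Credit Union: (1 + 0.077/52)^52 − 1 = 7.998%
Vantage Savings: (1 + 0.069/2)^2 − 1 = 7.019%
The lowest effective annual rate is Vantage Savings at 7.019%.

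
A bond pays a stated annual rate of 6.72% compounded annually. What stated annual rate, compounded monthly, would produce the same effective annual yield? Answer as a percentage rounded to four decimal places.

6.5215%

Compounded annually, EAR = nominal = 0.067200.
Solve (1 + r/12)^12 = 1.067200: r/12 = 1.067200^(1/12) − 1 = 0.005435, so r = 0.065215 = 6.5215%.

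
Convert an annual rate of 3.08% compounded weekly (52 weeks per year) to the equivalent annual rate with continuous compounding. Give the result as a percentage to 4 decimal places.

EAR = (1 + 0.0308/52)^52 − 1 = 0.031270.
Equivalent continuous rate: r = ln(1 + 0.031270) = 0.030791 = 3.0791%.

3.0791%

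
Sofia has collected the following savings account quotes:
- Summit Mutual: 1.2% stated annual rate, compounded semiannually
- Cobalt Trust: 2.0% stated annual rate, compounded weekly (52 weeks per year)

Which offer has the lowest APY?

Summit Mutual: (1 + 0.012/2)^2 − 1 = 1.204%
Cobalt Trust: (1 + 0.020/52)^52 − 1 = 2.020%
The lowest effective annual rate is Summit Mutual at 1.204%.

Summit Mutual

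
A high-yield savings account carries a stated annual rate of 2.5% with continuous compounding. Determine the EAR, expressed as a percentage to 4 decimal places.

With continuous compounding, EAR = e^0.025 − 1.
e^0.025 = 1.025315, so EAR = 0.025315 = 2.5315%.

2.5315%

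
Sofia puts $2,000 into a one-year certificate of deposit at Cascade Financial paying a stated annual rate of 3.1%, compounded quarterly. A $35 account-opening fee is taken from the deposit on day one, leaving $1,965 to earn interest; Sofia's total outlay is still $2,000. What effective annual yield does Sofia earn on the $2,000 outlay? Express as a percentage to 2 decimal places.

1.33%

Value after one year: 1,965 × (1 + 0.031/4)^4 = 1,965 × 1.031362 = $2,026.63.
Effective yield on the $2,000 outlay: 2,026.63 / 2,000 − 1 = 0.013313 = 1.33%.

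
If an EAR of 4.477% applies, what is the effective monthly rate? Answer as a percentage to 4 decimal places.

The per-month rate i satisfies (1 + i)^12 = 1 + 0.04477.
i = 1.04477^(1/12) − 1 = 0.0036564 = 0.3656%.

0.3656%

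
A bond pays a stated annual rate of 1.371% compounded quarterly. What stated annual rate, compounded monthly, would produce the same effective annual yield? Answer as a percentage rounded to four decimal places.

1.3694%

EAR = (1 + 0.01371/4)^4 − 1 = 0.013781.
Solve (1 + r/12)^12 = 1.013781: r/12 = 1.013781^(1/12) − 1 = 0.001141, so r = 0.013694 = 1.3694%.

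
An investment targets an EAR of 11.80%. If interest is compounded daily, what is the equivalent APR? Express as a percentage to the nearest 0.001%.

(1 + r/365)^365 − 1 = 0.1180, so 1 + r/365 = 1.1180^(1/365).
r/365 = 0.000306, so r = 0.111558 = 11.156%.

11.156%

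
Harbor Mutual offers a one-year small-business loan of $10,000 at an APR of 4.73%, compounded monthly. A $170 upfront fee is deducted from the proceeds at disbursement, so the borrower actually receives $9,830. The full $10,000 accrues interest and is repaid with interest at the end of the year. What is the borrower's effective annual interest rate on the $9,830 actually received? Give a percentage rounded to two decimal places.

6.65%

Amount owed after one year: 10,000 × (1 + 0.0473/12)^12 = 10,000 × 1.048339 = $10,483.39.
Effective rate on net proceeds: 10,483.39 / 9,830 − 1 = 0.066469 = 6.65%.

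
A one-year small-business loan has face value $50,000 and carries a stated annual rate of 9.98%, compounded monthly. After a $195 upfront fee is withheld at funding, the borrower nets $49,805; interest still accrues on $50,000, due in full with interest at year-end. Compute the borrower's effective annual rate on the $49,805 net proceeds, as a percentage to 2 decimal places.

10.88%

Amount owed after one year: 50,000 × (1 + 0.0998/12)^12 = 50,000 × 1.104494 = $55,224.70.
Effective rate on net proceeds: 55,224.70 / 49,805 − 1 = 0.108818 = 10.88%.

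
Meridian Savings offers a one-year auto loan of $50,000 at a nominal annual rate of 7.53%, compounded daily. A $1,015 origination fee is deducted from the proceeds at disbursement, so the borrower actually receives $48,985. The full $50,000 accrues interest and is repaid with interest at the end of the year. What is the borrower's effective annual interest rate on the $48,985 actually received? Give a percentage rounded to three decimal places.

Amount owed after one year: 50,000 × (1 + 0.0753/365)^365 = 50,000 × 1.078199 = $53,909.96.
Effective rate on net proceeds: 53,909.96 / 48,985 − 1 = 0.100540 = 10.054%.

10.054%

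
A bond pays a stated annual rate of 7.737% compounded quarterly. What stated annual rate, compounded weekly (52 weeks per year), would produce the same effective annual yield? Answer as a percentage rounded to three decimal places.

7.669%

EAR = (1 + 0.07737/4)^4 − 1 = 0.079644.
Solve (1 + r/52)^52 = 1.079644: r/52 = 1.079644^(1/52) − 1 = 0.001475, so r = 0.076688 = 7.669%.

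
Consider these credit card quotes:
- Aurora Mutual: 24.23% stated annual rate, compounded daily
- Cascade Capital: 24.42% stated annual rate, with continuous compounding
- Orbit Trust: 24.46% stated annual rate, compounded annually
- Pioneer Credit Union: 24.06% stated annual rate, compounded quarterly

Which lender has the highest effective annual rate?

Aurora Mutual: (1 + 0.2423/365)^365 − 1 = 27.407%
Cascade Capital: e^0.2442 − 1 = 27.660%
Orbit Trust: compounded annually, EAR = 24.460%
Pioneer Credit Union: (1 + 0.2406/4)^4 − 1 = 26.319%
The highest effective annual rate is Cascade Capital at 27.660%.

Cascade Capital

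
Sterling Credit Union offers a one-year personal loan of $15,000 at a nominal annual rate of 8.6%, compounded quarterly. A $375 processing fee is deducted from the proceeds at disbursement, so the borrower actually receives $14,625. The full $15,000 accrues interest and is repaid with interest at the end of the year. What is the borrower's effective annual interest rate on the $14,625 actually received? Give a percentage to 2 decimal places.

11.67%

Amount owed after one year: 15,000 × (1 + 0.086/4)^4 = 15,000 × 1.088813 = $16,332.20.
Effective rate on net proceeds: 16,332.20 / 14,625 − 1 = 0.116732 = 11.67%.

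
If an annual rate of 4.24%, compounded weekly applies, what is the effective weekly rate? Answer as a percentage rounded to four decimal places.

0.0815%

With a nominal annual rate compounded weekly, the periodic rate is the nominal rate divided by 52.
i = 0.0424 / 52 = 0.0008154 = 0.0815%.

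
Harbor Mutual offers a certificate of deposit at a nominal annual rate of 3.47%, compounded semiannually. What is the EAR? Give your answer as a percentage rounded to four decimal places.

EAR = (1 + 0.0347/2)^2 − 1.
= 1.035001 − 1 = 3.5001%.

3.5001%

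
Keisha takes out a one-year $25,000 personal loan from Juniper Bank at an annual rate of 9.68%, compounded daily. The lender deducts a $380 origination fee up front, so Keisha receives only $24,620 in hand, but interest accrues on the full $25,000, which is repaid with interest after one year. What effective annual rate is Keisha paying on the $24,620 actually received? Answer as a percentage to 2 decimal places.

11.86%

Amount owed after one year: 25,000 × (1 + 0.0968/365)^365 = 25,000 × 1.101626 = $27,540.65.
Effective rate on net proceeds: 27,540.65 / 24,620 − 1 = 0.118629 = 11.86%.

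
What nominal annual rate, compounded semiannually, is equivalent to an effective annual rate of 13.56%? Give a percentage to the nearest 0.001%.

13.129%

(1 + r/2)^2 − 1 = 0.1356, so 1 + r/2 = 1.1356^(1/2).
r/2 = 0.065645, so r = 0.131291 = 13.129%.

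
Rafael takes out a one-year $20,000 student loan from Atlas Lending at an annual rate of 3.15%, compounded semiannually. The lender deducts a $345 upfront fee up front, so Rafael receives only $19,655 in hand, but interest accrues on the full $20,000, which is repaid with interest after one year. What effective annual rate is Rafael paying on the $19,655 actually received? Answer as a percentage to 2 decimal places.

4.99%

Amount owed after one year: 20,000 × (1 + 0.0315/2)^2 = 20,000 × 1.031748 = $20,634.96.
Effective rate on net proceeds: 20,634.96 / 19,655 − 1 = 0.049858 = 4.99%.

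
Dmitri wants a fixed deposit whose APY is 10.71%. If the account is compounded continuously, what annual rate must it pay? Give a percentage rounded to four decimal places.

Continuous: nominal r satisfies e^r − 1 = 0.1071.
r = ln(1 + 0.1071) = ln(1.1071) = 0.101744 = 10.1744%.

10.1744%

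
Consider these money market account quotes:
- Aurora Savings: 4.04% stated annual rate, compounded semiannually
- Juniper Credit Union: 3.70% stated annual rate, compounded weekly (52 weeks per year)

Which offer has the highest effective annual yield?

Aurora Savings: (1 + 0.0404/2)^2 − 1 = 4.081%
Juniper Credit Union: (1 + 0.0370/52)^52 − 1 = 3.768%
The highest effective annual rate is Aurora Savings at 4.081%.

Aurora Savings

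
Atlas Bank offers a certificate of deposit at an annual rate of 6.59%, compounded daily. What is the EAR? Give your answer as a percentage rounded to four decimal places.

EAR = (1 + 0.0659/365)^365 − 1.
= (1 + 0.000181)^365 − 1 = 1.068114 − 1 = 6.8114%.

6.8114%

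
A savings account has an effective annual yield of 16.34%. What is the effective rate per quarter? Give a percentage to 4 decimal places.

3.8562%

The per-quarter rate i satisfies (1 + i)^4 = 1 + 0.1634.
i = 1.1634^(1/4) − 1 = 0.0385616 = 3.8562%.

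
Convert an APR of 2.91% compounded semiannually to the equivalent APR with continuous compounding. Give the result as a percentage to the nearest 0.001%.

2.889%

EAR = (1 + 0.0291/2)^2 − 1 = 0.029312.
Equivalent continuous rate: r = ln(1 + 0.029312) = 0.028890 = 2.889%.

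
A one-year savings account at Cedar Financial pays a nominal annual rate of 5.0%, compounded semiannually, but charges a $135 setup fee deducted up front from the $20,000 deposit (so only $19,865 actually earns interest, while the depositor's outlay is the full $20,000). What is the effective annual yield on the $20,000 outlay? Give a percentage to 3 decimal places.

Value after one year: 19,865 × (1 + 0.050/2)^2 = 19,865 × 1.050625 = $20,870.67.
Effective yield on the $20,000 outlay: 20,870.67 / 20,000 − 1 = 0.043533 = 4.353%.

4.353%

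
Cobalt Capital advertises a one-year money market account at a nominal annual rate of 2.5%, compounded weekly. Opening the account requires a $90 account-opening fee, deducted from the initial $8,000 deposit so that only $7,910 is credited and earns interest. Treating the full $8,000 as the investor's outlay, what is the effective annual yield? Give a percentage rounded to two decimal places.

Value after one year: 7,910 × (1 + 0.025/52)^52 = 7,910 × 1.025309 = $8,110.19.
Effective yield on the $8,000 outlay: 8,110.19 / 8,000 − 1 = 0.013774 = 1.38%.

1.38%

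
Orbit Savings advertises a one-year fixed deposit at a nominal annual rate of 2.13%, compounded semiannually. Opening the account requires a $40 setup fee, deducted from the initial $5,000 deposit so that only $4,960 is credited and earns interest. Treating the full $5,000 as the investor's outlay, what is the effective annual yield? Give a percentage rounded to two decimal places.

1.32%

Value after one year: 4,960 × (1 + 0.0213/2)^2 = 4,960 × 1.021413 = $5,066.21.
Effective yield on the $5,000 outlay: 5,066.21 / 5,000 − 1 = 0.013242 = 1.32%.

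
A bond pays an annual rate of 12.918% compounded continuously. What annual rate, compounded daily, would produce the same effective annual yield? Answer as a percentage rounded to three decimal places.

EAR under continuous compounding: e^0.12918 − 1 = 0.137895.
Solve (1 + r/365)^365 = 1.137895: r/365 = 1.137895^(1/365) − 1 = 0.000354, so r = 0.129203 = 12.920%.

12.920%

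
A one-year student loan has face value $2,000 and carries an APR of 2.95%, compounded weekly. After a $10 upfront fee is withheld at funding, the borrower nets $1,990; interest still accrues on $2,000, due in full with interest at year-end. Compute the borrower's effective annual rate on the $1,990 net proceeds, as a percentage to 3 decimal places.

3.511%

Amount owed after one year: 2,000 × (1 + 0.0295/52)^52 = 2,000 × 1.029931 = $2,059.86.
Effective rate on net proceeds: 2,059.86 / 1,990 − 1 = 0.035106 = 3.511%.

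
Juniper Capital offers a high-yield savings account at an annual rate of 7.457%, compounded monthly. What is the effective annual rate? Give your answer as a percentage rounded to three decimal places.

7.717%

EAR = (1 + 0.07457/12)^12 − 1.
= (1 + 0.006214)^12 − 1 = 1.077172 − 1 = 7.717%.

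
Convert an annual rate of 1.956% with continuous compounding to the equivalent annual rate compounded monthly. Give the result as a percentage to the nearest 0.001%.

1.958%

EAR under continuous compounding: e^0.01956 − 1 = 0.019753.
Solve (1 + r/12)^12 = 1.019753: r/12 = 1.019753^(1/12) − 1 = 0.001631, so r = 0.019576 = 1.958%.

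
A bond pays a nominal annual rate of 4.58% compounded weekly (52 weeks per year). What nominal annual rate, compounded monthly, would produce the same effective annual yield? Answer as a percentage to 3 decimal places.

EAR = (1 + 0.0458/52)^52 − 1 = 0.046844.
Solve (1 + r/12)^12 = 1.046844: r/12 = 1.046844^(1/12) − 1 = 0.003822, so r = 0.045867 = 4.587%.

4.587%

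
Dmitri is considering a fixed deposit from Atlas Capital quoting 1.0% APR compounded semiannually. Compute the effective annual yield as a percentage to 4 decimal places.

EAR = (1 + 0.010/2)^2 − 1.
= 1.010025 − 1 = 1.0025%.

1.0025%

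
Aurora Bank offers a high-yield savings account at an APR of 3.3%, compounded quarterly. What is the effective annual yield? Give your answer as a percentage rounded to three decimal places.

3.341%

EAR = (1 + 0.033/4)^4 − 1.
= (1 + 0.008250)^4 − 1 = 1.033411 − 1 = 3.341%.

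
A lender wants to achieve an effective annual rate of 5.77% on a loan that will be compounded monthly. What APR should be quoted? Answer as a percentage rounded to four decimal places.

(1 + r/12)^12 − 1 = 0.0577, so 1 + r/12 = 1.0577^(1/12).
r/12 = 0.004686, so r = 0.056228 = 5.6228%.

5.6228%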